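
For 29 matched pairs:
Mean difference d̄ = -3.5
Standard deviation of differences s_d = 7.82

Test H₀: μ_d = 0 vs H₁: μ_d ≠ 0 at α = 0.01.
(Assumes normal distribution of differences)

Answer: t = -2.4103, fail to reject H₀

Derivation:
df = n - 1 = 28
SE = s_d/√n = 7.82/√29 = 1.4521
t = d̄/SE = -3.5/1.4521 = -2.4103
Critical value: t_{0.005,28} = ±2.763
p-value ≈ 0.0228
Decision: fail to reject H₀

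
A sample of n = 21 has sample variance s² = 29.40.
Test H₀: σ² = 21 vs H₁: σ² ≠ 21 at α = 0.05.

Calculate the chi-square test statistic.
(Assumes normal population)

df = n - 1 = 20
χ² = (n-1)s²/σ₀² = 20×29.40/21 = 28.0000
Critical values: χ²_{0.975,20} = 9.591, χ²_{0.025,20} = 34.170
Rejection region: χ² < 9.591 or χ² > 34.170
Decision: fail to reject H₀

Answer: χ² = 28.0000, fail to reject H₀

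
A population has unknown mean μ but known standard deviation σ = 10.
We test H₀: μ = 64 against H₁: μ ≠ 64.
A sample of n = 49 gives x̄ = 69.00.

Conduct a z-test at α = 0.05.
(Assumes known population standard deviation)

Standard error: SE = σ/√n = 10/√49 = 1.4286
z-statistic: z = (x̄ - μ₀)/SE = (69.00 - 64)/1.4286 = 3.4999
Critical value: ±1.960
p-value = 0.0005
Decision: reject H₀

Answer: z = 3.4999, reject H₀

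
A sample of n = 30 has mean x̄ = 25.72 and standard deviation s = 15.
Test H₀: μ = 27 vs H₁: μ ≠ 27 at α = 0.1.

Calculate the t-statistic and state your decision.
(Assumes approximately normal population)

df = n - 1 = 29
SE = s/√n = 15/√30 = 2.7386
t = (x̄ - μ₀)/SE = (25.72 - 27)/2.7386 = -0.4674
Critical value: t_{0.05,29} = ±1.699
p-value ≈ 0.6437
Decision: fail to reject H₀

Answer: t = -0.4674, fail to reject H₀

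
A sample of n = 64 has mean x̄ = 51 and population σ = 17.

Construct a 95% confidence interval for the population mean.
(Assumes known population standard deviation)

Confidence level: 95%, α = 0.05
z_0.025 = 1.960
SE = σ/√n = 17/√64 = 2.1250
Margin of error = 1.960 × 2.1250 = 4.1650
CI: x̄ ± margin = 51 ± 4.1650
CI: (46.8350, 55.1650)

Answer: (46.8350, 55.1650)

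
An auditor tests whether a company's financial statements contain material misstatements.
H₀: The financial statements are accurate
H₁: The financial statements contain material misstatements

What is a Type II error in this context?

Answer: Failing to detect material misstatements that are actually present

Derivation:
Type I error (α): Rejecting H₀ when H₀ is true
Type II error (β): Failing to reject H₀ when H₁ is true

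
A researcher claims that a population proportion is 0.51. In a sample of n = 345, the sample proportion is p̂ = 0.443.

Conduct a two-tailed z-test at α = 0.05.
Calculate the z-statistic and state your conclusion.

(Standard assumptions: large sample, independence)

H₀: p = 0.51, H₁: p ≠ 0.51
Standard error: SE = √(p₀(1-p₀)/n) = √(0.51×0.49/345) = 0.026914
z-statistic: z = (p̂ - p₀)/SE = (0.443 - 0.51)/0.026914 = -2.4894
Critical value: z_0.025 = ±1.960
p-value = 0.0128
Decision: reject H₀ at α = 0.05

Answer: z = -2.4894, reject H₀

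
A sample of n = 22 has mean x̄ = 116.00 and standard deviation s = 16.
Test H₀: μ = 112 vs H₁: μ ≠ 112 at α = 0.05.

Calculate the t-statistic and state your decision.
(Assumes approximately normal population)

Answer: t = 1.1726, fail to reject H₀

Derivation:
df = n - 1 = 21
SE = s/√n = 16/√22 = 3.4112
t = (x̄ - μ₀)/SE = (116.00 - 112)/3.4112 = 1.1726
Critical value: t_{0.025,21} = ±2.080
p-value ≈ 0.2541
Decision: fail to reject H₀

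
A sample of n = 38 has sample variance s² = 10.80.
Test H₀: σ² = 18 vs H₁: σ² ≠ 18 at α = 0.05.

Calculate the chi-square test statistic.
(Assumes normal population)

Answer: χ² = 22.2000, fail to reject H₀

Derivation:
df = n - 1 = 37
χ² = (n-1)s²/σ₀² = 37×10.80/18 = 22.2000
Critical values: χ²_{0.975,37} = 22.106, χ²_{0.025,37} = 55.668
Rejection region: χ² < 22.106 or χ² > 55.668
Decision: fail to reject H₀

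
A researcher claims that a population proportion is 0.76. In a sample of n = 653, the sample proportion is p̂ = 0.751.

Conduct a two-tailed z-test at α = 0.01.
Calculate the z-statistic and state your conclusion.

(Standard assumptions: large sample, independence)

H₀: p = 0.76, H₁: p ≠ 0.76
Standard error: SE = √(p₀(1-p₀)/n) = √(0.76×0.24/653) = 0.016713
z-statistic: z = (p̂ - p₀)/SE = (0.751 - 0.76)/0.016713 = -0.5385
Critical value: z_0.005 = ±2.576
p-value = 0.5902
Decision: fail to reject H₀ at α = 0.01

Answer: z = -0.5385, fail to reject H₀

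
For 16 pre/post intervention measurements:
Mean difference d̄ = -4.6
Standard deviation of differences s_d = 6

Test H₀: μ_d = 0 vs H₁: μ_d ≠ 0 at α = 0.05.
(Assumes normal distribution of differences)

Answer: t = -3.0667, reject H₀

Derivation:
df = n - 1 = 15
SE = s_d/√n = 6/√16 = 1.5000
t = d̄/SE = -4.6/1.5000 = -3.0667
Critical value: t_{0.025,15} = ±2.131
p-value ≈ 0.0078
Decision: reject H₀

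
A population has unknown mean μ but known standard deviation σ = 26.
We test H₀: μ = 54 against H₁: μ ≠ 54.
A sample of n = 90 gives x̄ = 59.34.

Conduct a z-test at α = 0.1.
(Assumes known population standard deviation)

Standard error: SE = σ/√n = 26/√90 = 2.7406
z-statistic: z = (x̄ - μ₀)/SE = (59.34 - 54)/2.7406 = 1.9485
Critical value: ±1.645
p-value = 0.0514
Decision: reject H₀

Answer: z = 1.9485, reject H₀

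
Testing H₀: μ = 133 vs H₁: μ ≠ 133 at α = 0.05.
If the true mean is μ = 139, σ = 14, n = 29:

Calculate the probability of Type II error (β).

SE = σ/√n = 14/√29 = 2.5997
Critical values: μ₀ ± z_0.025×SE = 133 ± 1.960×2.5997
Acceptance region: (127.9046, 138.0954)
Under H₁ (μ = 139): z_high = (138.0954 - 139)/2.5997 = -0.3480, z_low = (127.9046 - 139)/2.5997 = -4.2680
β = P(not reject | H₁) = Φ(-0.3480) - Φ(-4.2680) ≈ 0.3639

Answer: β ≈ 0.3639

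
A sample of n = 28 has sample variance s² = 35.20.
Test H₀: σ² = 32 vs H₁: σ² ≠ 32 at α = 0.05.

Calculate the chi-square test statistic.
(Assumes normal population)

df = n - 1 = 27
χ² = (n-1)s²/σ₀² = 27×35.20/32 = 29.7000
Critical values: χ²_{0.975,27} = 14.573, χ²_{0.025,27} = 43.195
Rejection region: χ² < 14.573 or χ² > 43.195
Decision: fail to reject H₀

Answer: χ² = 29.7000, fail to reject H₀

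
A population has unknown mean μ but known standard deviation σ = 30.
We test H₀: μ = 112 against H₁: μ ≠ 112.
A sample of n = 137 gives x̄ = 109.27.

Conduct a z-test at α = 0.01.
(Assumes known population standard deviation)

Answer: z = -1.0651, fail to reject H₀

Derivation:
Standard error: SE = σ/√n = 30/√137 = 2.5631
z-statistic: z = (x̄ - μ₀)/SE = (109.27 - 112)/2.5631 = -1.0651
Critical value: ±2.576
p-value = 0.2868
Decision: fail to reject H₀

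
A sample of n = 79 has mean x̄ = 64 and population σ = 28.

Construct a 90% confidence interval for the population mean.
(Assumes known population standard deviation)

Confidence level: 90%, α = 0.1
z_0.05 = 1.645
SE = σ/√n = 28/√79 = 3.1502
Margin of error = 1.645 × 3.1502 = 5.1821
CI: x̄ ± margin = 64 ± 5.1821
CI: (58.8179, 69.1821)

Answer: (58.8179, 69.1821)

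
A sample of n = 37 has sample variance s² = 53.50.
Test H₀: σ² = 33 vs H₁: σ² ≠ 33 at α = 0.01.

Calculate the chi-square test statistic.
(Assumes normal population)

Answer: χ² = 58.3636, fail to reject H₀

Derivation:
df = n - 1 = 36
χ² = (n-1)s²/σ₀² = 36×53.50/33 = 58.3636
Critical values: χ²_{0.995,36} = 17.887, χ²_{0.005,36} = 61.581
Rejection region: χ² < 17.887 or χ² > 61.581
Decision: fail to reject H₀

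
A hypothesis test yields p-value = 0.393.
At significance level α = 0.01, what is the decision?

Answer: fail to reject H₀

Derivation:
Compare p-value to α:
0.393 ≥ 0.01
Decision: fail to reject H₀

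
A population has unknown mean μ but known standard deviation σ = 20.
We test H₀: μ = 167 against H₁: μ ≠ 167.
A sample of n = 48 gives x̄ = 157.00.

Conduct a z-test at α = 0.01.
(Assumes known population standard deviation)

Answer: z = -3.4640, reject H₀

Derivation:
Standard error: SE = σ/√n = 20/√48 = 2.8868
z-statistic: z = (x̄ - μ₀)/SE = (157.00 - 167)/2.8868 = -3.4640
Critical value: ±2.576
p-value = 0.0005
Decision: reject H₀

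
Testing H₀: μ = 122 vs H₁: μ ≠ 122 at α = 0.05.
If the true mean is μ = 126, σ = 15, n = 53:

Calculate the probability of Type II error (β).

Answer: β ≈ 0.5074

Derivation:
SE = σ/√n = 15/√53 = 2.0604
Critical values: μ₀ ± z_0.025×SE = 122 ± 1.960×2.0604
Acceptance region: (117.9616, 126.0384)
Under H₁ (μ = 126): z_high = (126.0384 - 126)/2.0604 = 0.0186, z_low = (117.9616 - 126)/2.0604 = -3.9014
β = P(not reject | H₁) = Φ(0.0186) - Φ(-3.9014) ≈ 0.5074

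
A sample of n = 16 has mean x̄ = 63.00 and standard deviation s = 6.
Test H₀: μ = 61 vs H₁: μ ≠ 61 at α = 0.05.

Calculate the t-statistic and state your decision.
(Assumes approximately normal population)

Answer: t = 1.3333, fail to reject H₀

Derivation:
df = n - 1 = 15
SE = s/√n = 6/√16 = 1.5000
t = (x̄ - μ₀)/SE = (63.00 - 61)/1.5000 = 1.3333
Critical value: t_{0.025,15} = ±2.131
p-value ≈ 0.2023
Decision: fail to reject H₀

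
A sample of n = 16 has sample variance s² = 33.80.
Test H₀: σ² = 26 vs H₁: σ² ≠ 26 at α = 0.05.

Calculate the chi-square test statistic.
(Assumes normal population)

Answer: χ² = 19.5000, fail to reject H₀

Derivation:
df = n - 1 = 15
χ² = (n-1)s²/σ₀² = 15×33.80/26 = 19.5000
Critical values: χ²_{0.975,15} = 6.262, χ²_{0.025,15} = 27.488
Rejection region: χ² < 6.262 or χ² > 27.488
Decision: fail to reject H₀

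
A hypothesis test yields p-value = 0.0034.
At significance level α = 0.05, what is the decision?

Compare p-value to α:
0.0034 < 0.05
Decision: reject H₀

Answer: reject H₀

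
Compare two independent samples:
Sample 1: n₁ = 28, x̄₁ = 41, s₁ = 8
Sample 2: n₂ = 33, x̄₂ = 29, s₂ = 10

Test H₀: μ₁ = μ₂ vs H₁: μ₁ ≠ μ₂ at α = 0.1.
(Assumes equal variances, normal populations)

Pooled variance: s²_p = [27×8² + 32×10²]/(59) = 83.5254
s_p = 9.1392
SE = s_p×√(1/n₁ + 1/n₂) = 9.1392×√(1/28 + 1/33) = 2.3482
t = (x̄₁ - x̄₂)/SE = (41 - 29)/2.3482 = 5.1103
df = 59, t-critical = ±1.671
Decision: reject H₀

Answer: t = 5.1103, reject H₀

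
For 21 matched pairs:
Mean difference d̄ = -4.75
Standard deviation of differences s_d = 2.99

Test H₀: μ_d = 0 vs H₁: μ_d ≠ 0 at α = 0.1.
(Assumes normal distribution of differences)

Answer: t = -7.2797, reject H₀

Derivation:
df = n - 1 = 20
SE = s_d/√n = 2.99/√21 = 0.6525
t = d̄/SE = -4.75/0.6525 = -7.2797
Critical value: t_{0.05,20} = ±1.725
p-value < 0.0001
Decision: reject H₀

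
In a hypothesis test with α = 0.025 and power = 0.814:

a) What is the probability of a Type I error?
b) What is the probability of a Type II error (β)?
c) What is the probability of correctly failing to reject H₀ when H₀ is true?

a) Type I error probability = α = 0.025
b) Power = P(reject H₀ | H₁ true) = 1 - β = 0.814, so Type II error probability = β = 1 - Power = 0.186
c) P(fail to reject H₀ | H₀ true) = 1 - α = 0.975

Answer: a) 0.025, b) 0.186, c) 0.975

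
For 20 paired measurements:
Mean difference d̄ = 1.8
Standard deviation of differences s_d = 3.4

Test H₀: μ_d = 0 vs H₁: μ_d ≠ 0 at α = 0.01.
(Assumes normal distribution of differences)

df = n - 1 = 19
SE = s_d/√n = 3.4/√20 = 0.7603
t = d̄/SE = 1.8/0.7603 = 2.3675
Critical value: t_{0.005,19} = ±2.861
p-value ≈ 0.0287
Decision: fail to reject H₀

Answer: t = 2.3675, fail to reject H₀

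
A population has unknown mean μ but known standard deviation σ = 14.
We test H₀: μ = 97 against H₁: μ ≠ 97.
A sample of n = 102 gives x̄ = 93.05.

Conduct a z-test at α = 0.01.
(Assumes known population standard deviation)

Standard error: SE = σ/√n = 14/√102 = 1.3862
z-statistic: z = (x̄ - μ₀)/SE = (93.05 - 97)/1.3862 = -2.8495
Critical value: ±2.576
p-value = 0.0044
Decision: reject H₀

Answer: z = -2.8495, reject H₀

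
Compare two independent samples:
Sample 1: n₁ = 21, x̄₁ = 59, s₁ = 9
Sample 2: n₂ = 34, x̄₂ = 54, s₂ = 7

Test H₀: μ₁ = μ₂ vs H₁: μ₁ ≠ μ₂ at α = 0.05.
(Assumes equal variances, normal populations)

Answer: t = 2.3052, reject H₀

Derivation:
Pooled variance: s²_p = [20×9² + 33×7²]/(53) = 61.0755
s_p = 7.8151
SE = s_p×√(1/n₁ + 1/n₂) = 7.8151×√(1/21 + 1/34) = 2.1690
t = (x̄₁ - x̄₂)/SE = (59 - 54)/2.1690 = 2.3052
df = 53, t-critical = ±2.006
Decision: reject H₀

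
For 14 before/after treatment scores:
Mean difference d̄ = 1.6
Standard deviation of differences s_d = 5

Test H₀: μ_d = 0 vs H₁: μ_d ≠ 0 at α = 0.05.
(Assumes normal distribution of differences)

Answer: t = 1.1973, fail to reject H₀

Derivation:
df = n - 1 = 13
SE = s_d/√n = 5/√14 = 1.3363
t = d̄/SE = 1.6/1.3363 = 1.1973
Critical value: t_{0.025,13} = ±2.160
p-value ≈ 0.2526
Decision: fail to reject H₀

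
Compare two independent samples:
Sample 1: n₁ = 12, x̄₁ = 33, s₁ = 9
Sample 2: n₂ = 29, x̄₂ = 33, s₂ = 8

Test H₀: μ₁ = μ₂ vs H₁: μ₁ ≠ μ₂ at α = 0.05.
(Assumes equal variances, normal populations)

Answer: t = 0.0000, fail to reject H₀

Derivation:
Pooled variance: s²_p = [11×9² + 28×8²]/(39) = 68.7949
s_p = 8.2943
SE = s_p×√(1/n₁ + 1/n₂) = 8.2943×√(1/12 + 1/29) = 2.8470
t = (x̄₁ - x̄₂)/SE = (33 - 33)/2.8470 = 0.0000
df = 39, t-critical = ±2.023
Decision: fail to reject H₀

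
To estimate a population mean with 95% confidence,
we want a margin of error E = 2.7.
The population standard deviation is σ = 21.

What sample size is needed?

z_0.025 = 1.960
n = (z×σ/E)² = (1.960×21/2.7)²
n = 232.3931
Round up: n = 233

Answer: n = 233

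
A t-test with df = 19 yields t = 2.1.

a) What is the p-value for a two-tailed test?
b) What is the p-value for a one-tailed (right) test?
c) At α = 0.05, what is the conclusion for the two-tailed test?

Answer: a) 0.0493, b) 0.0247, c) reject H₀

Derivation:
Using t-distribution with df = 19:
a) Two-tailed: p = 2×P(T > 2.1) = 0.0493
b) One-tailed: p = P(T > 2.1) = 0.0247
c) 0.0493 < 0.05, reject H₀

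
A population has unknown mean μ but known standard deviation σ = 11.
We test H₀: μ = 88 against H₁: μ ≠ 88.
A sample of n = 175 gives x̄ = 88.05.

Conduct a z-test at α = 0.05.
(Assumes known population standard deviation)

Answer: z = 0.0601, fail to reject H₀

Derivation:
Standard error: SE = σ/√n = 11/√175 = 0.8315
z-statistic: z = (x̄ - μ₀)/SE = (88.05 - 88)/0.8315 = 0.0601
Critical value: ±1.960
p-value = 0.9521
Decision: fail to reject H₀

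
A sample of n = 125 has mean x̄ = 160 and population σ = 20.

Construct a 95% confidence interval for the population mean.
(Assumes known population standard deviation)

Answer: (156.4938, 163.5062)

Derivation:
Confidence level: 95%, α = 0.05
z_0.025 = 1.960
SE = σ/√n = 20/√125 = 1.7889
Margin of error = 1.960 × 1.7889 = 3.5062
CI: x̄ ± margin = 160 ± 3.5062
CI: (156.4938, 163.5062)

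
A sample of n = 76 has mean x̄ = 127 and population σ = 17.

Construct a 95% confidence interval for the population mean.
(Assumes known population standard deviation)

Answer: (123.1780, 130.8220)

Derivation:
Confidence level: 95%, α = 0.05
z_0.025 = 1.960
SE = σ/√n = 17/√76 = 1.9500
Margin of error = 1.960 × 1.9500 = 3.8220
CI: x̄ ± margin = 127 ± 3.8220
CI: (123.1780, 130.8220)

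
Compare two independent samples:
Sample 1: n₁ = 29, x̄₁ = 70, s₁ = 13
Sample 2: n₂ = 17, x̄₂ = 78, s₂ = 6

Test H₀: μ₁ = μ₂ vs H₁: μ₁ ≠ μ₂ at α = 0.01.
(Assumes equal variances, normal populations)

Answer: t = -2.3845, fail to reject H₀

Derivation:
Pooled variance: s²_p = [28×13² + 16×6²]/(44) = 120.6364
s_p = 10.9835
SE = s_p×√(1/n₁ + 1/n₂) = 10.9835×√(1/29 + 1/17) = 3.3550
t = (x̄₁ - x̄₂)/SE = (70 - 78)/3.3550 = -2.3845
df = 44, t-critical = ±2.692
Decision: fail to reject H₀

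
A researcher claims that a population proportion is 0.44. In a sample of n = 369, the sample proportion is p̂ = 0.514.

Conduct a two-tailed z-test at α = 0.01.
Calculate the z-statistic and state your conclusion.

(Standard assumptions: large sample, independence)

Answer: z = 2.8637, reject H₀

Derivation:
H₀: p = 0.44, H₁: p ≠ 0.44
Standard error: SE = √(p₀(1-p₀)/n) = √(0.44×0.56/369) = 0.025841
z-statistic: z = (p̂ - p₀)/SE = (0.514 - 0.44)/0.025841 = 2.8637
Critical value: z_0.005 = ±2.576
p-value = 0.0042
Decision: reject H₀ at α = 0.01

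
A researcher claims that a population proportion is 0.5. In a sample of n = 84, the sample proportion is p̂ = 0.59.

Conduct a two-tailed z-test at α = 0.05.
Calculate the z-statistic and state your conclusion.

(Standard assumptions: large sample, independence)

H₀: p = 0.5, H₁: p ≠ 0.5
Standard error: SE = √(p₀(1-p₀)/n) = √(0.5×0.5/84) = 0.054554
z-statistic: z = (p̂ - p₀)/SE = (0.59 - 0.5)/0.054554 = 1.6497
Critical value: z_0.025 = ±1.960
p-value = 0.0990
Decision: fail to reject H₀ at α = 0.05

Answer: z = 1.6497, fail to reject H₀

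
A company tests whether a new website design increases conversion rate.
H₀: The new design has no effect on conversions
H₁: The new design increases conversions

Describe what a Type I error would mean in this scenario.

Type I error (α): Rejecting H₀ when H₀ is true
Type II error (β): Failing to reject H₀ when H₁ is true

Answer: Switching to a new design that doesn't actually help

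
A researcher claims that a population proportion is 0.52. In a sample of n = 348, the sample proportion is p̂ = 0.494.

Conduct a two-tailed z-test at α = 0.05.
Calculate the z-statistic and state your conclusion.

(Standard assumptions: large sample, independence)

H₀: p = 0.52, H₁: p ≠ 0.52
Standard error: SE = √(p₀(1-p₀)/n) = √(0.52×0.48/348) = 0.026781
z-statistic: z = (p̂ - p₀)/SE = (0.494 - 0.52)/0.026781 = -0.9708
Critical value: z_0.025 = ±1.960
p-value = 0.3316
Decision: fail to reject H₀ at α = 0.05

Answer: z = -0.9708, fail to reject H₀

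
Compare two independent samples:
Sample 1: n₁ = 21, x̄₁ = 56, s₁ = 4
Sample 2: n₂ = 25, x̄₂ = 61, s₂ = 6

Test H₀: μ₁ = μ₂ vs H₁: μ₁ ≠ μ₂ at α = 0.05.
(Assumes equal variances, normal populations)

Pooled variance: s²_p = [20×4² + 24×6²]/(44) = 26.9091
s_p = 5.1874
SE = s_p×√(1/n₁ + 1/n₂) = 5.1874×√(1/21 + 1/25) = 1.5355
t = (x̄₁ - x̄₂)/SE = (56 - 61)/1.5355 = -3.2563
df = 44, t-critical = ±2.015
Decision: reject H₀

Answer: t = -3.2563, reject H₀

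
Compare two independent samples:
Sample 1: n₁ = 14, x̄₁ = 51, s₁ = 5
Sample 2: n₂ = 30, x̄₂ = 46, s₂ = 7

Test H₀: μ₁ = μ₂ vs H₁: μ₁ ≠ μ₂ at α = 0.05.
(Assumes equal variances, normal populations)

Pooled variance: s²_p = [13×5² + 29×7²]/(42) = 41.5714
s_p = 6.4476
SE = s_p×√(1/n₁ + 1/n₂) = 6.4476×√(1/14 + 1/30) = 2.0869
t = (x̄₁ - x̄₂)/SE = (51 - 46)/2.0869 = 2.3959
df = 42, t-critical = ±2.018
Decision: reject H₀

Answer: t = 2.3959, reject H₀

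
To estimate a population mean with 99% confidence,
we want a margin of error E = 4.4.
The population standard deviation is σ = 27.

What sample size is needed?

z_0.005 = 2.576
n = (z×σ/E)² = (2.576×27/4.4)²
n = 249.8699
Round up: n = 250

Answer: n = 250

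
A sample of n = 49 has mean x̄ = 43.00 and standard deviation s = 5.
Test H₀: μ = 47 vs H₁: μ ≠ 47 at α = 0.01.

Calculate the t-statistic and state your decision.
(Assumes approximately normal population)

df = n - 1 = 48
SE = s/√n = 5/√49 = 0.7143
t = (x̄ - μ₀)/SE = (43.00 - 47)/0.7143 = -5.5999
Critical value: t_{0.005,48} = ±2.682
p-value < 0.0001
Decision: reject H₀

Answer: t = -5.5999, reject H₀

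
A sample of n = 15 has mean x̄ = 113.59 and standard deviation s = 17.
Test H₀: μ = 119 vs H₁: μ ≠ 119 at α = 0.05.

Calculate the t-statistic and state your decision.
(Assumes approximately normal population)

df = n - 1 = 14
SE = s/√n = 17/√15 = 4.3894
t = (x̄ - μ₀)/SE = (113.59 - 119)/4.3894 = -1.2325
Critical value: t_{0.025,14} = ±2.145
p-value ≈ 0.2381
Decision: fail to reject H₀

Answer: t = -1.2325, fail to reject H₀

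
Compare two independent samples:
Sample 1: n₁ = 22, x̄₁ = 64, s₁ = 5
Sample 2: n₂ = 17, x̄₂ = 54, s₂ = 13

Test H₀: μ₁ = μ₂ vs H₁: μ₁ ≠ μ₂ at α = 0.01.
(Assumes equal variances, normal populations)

Pooled variance: s²_p = [21×5² + 16×13²]/(37) = 87.2703
s_p = 9.3419
SE = s_p×√(1/n₁ + 1/n₂) = 9.3419×√(1/22 + 1/17) = 3.0167
t = (x̄₁ - x̄₂)/SE = (64 - 54)/3.0167 = 3.3149
df = 37, t-critical = ±2.715
Decision: reject H₀

Answer: t = 3.3149, reject H₀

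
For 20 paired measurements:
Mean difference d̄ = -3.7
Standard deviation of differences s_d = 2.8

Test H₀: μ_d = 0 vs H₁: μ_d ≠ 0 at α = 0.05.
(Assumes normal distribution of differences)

df = n - 1 = 19
SE = s_d/√n = 2.8/√20 = 0.6261
t = d̄/SE = -3.7/0.6261 = -5.9096
Critical value: t_{0.025,19} = ±2.093
p-value < 0.0001
Decision: reject H₀

Answer: t = -5.9096, reject H₀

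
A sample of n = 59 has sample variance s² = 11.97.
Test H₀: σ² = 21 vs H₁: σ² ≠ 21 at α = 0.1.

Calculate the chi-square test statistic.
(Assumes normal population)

Answer: χ² = 33.0600, reject H₀

Derivation:
df = n - 1 = 58
χ² = (n-1)s²/σ₀² = 58×11.97/21 = 33.0600
Critical values: χ²_{0.95,58} = 41.492, χ²_{0.05,58} = 76.778
Rejection region: χ² < 41.492 or χ² > 76.778
Decision: reject H₀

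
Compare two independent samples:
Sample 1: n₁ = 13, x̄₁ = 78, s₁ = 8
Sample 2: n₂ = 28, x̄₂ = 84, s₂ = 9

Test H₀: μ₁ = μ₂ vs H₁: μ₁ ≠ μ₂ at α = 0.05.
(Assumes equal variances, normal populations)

Pooled variance: s²_p = [12×8² + 27×9²]/(39) = 75.7692
s_p = 8.7046
SE = s_p×√(1/n₁ + 1/n₂) = 8.7046×√(1/13 + 1/28) = 2.9214
t = (x̄₁ - x̄₂)/SE = (78 - 84)/2.9214 = -2.0538
df = 39, t-critical = ±2.023
Decision: reject H₀

Answer: t = -2.0538, reject H₀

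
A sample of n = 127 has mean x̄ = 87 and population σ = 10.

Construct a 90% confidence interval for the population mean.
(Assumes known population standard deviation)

Answer: (85.5402, 88.4598)

Derivation:
Confidence level: 90%, α = 0.1
z_0.05 = 1.645
SE = σ/√n = 10/√127 = 0.8874
Margin of error = 1.645 × 0.8874 = 1.4598
CI: x̄ ± margin = 87 ± 1.4598
CI: (85.5402, 88.4598)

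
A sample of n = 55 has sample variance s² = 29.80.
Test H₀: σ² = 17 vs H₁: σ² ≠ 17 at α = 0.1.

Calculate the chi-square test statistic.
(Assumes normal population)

df = n - 1 = 54
χ² = (n-1)s²/σ₀² = 54×29.80/17 = 94.6588
Critical values: χ²_{0.95,54} = 38.116, χ²_{0.05,54} = 72.153
Rejection region: χ² < 38.116 or χ² > 72.153
Decision: reject H₀

Answer: χ² = 94.6588, reject H₀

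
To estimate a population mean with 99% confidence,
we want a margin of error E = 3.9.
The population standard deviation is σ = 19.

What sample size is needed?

Answer: n = 158

Derivation:
z_0.005 = 2.576
n = (z×σ/E)² = (2.576×19/3.9)²
n = 157.4961
Round up: n = 158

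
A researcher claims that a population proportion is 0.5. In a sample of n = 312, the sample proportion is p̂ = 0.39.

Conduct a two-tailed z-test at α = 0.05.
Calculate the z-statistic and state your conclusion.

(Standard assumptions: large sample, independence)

Answer: z = -3.8860, reject H₀

Derivation:
H₀: p = 0.5, H₁: p ≠ 0.5
Standard error: SE = √(p₀(1-p₀)/n) = √(0.5×0.5/312) = 0.028307
z-statistic: z = (p̂ - p₀)/SE = (0.39 - 0.5)/0.028307 = -3.8860
Critical value: z_0.025 = ±1.960
p-value = 0.0001
Decision: reject H₀ at α = 0.05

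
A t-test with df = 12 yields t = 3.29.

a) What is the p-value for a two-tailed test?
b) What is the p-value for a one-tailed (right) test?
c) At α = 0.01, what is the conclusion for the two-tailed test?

Using t-distribution with df = 12:
a) Two-tailed: p = 2×P(T > 3.29) = 0.0065
b) One-tailed: p = P(T > 3.29) = 0.0032
c) 0.0065 < 0.01, reject H₀

Answer: a) 0.0065, b) 0.0032, c) reject H₀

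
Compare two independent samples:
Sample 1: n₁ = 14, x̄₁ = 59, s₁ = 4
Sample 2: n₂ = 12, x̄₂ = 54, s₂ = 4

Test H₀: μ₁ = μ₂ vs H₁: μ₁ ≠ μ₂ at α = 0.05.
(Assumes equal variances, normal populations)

Answer: t = 3.1774, reject H₀

Derivation:
Pooled variance: s²_p = [13×4² + 11×4²]/(24) = 16.0000
s_p = 4.0000
SE = s_p×√(1/n₁ + 1/n₂) = 4.0000×√(1/14 + 1/12) = 1.5736
t = (x̄₁ - x̄₂)/SE = (59 - 54)/1.5736 = 3.1774
df = 24, t-critical = ±2.064
Decision: reject H₀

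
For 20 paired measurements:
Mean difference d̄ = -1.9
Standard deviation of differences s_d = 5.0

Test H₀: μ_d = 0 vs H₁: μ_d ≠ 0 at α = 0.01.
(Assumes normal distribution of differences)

df = n - 1 = 19
SE = s_d/√n = 5.0/√20 = 1.1180
t = d̄/SE = -1.9/1.1180 = -1.6995
Critical value: t_{0.005,19} = ±2.861
p-value ≈ 0.1055
Decision: fail to reject H₀

Answer: t = -1.6995, fail to reject H₀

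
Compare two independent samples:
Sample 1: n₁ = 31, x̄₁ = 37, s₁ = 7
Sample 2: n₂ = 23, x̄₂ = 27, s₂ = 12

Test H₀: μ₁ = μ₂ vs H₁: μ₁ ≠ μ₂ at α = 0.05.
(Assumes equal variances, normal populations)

Answer: t = 3.8475, reject H₀

Derivation:
Pooled variance: s²_p = [30×7² + 22×12²]/(52) = 89.1923
s_p = 9.4442
SE = s_p×√(1/n₁ + 1/n₂) = 9.4442×√(1/31 + 1/23) = 2.5991
t = (x̄₁ - x̄₂)/SE = (37 - 27)/2.5991 = 3.8475
df = 52, t-critical = ±2.007
Decision: reject H₀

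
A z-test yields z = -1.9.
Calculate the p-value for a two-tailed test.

Answer: p-value ≈ 0.0574

Derivation:
For z = -1.9:
p = 2×P(Z > |-1.9|) = 2×(1 - Φ(1.9)) = 0.0574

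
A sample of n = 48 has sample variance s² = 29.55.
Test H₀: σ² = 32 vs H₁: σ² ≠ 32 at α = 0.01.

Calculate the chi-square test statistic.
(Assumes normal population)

df = n - 1 = 47
χ² = (n-1)s²/σ₀² = 47×29.55/32 = 43.4016
Critical values: χ²_{0.995,47} = 25.775, χ²_{0.005,47} = 75.704
Rejection region: χ² < 25.775 or χ² > 75.704
Decision: fail to reject H₀

Answer: χ² = 43.4016, fail to reject H₀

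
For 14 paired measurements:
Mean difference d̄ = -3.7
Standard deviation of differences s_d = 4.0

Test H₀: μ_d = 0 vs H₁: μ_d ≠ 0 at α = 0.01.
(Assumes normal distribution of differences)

Answer: t = -3.4612, reject H₀

Derivation:
df = n - 1 = 13
SE = s_d/√n = 4.0/√14 = 1.0690
t = d̄/SE = -3.7/1.0690 = -3.4612
Critical value: t_{0.005,13} = ±3.012
p-value ≈ 0.0042
Decision: reject H₀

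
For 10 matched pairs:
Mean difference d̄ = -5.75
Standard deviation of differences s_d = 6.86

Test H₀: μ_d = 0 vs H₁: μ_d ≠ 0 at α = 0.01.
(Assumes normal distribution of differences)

Answer: t = -2.6506, fail to reject H₀

Derivation:
df = n - 1 = 9
SE = s_d/√n = 6.86/√10 = 2.1693
t = d̄/SE = -5.75/2.1693 = -2.6506
Critical value: t_{0.005,9} = ±3.250
p-value ≈ 0.0265
Decision: fail to reject H₀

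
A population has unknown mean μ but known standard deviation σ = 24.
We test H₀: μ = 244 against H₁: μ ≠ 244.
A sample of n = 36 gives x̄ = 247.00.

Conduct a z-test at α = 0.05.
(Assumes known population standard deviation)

Standard error: SE = σ/√n = 24/√36 = 4.0000
z-statistic: z = (x̄ - μ₀)/SE = (247.00 - 244)/4.0000 = 0.7500
Critical value: ±1.960
p-value = 0.4533
Decision: fail to reject H₀

Answer: z = 0.7500, fail to reject H₀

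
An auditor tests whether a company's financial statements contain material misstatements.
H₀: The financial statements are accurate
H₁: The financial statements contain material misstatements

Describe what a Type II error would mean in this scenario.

Answer: Failing to detect material misstatements that are actually present

Derivation:
Type I error (α): Rejecting H₀ when H₀ is true
Type II error (β): Failing to reject H₀ when H₁ is true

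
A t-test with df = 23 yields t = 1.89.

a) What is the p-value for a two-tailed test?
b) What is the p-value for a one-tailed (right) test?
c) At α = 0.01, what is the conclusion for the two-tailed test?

Using t-distribution with df = 23:
a) Two-tailed: p = 2×P(T > 1.89) = 0.0714
b) One-tailed: p = P(T > 1.89) = 0.0357
c) 0.0714 ≥ 0.01, fail to reject H₀

Answer: a) 0.0714, b) 0.0357, c) fail to reject H₀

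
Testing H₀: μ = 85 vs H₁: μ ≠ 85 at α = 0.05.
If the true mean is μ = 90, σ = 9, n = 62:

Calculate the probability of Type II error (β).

Answer: β ≈ 0.0079

Derivation:
SE = σ/√n = 9/√62 = 1.1430
Critical values: μ₀ ± z_0.025×SE = 85 ± 1.960×1.1430
Acceptance region: (82.7597, 87.2403)
Under H₁ (μ = 90): z_high = (87.2403 - 90)/1.1430 = -2.4144, z_low = (82.7597 - 90)/1.1430 = -6.3345
β = P(not reject | H₁) = Φ(-2.4144) - Φ(-6.3345) ≈ 0.0079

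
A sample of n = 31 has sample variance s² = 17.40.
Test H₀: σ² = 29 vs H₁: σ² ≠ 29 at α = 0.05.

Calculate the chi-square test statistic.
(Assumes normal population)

df = n - 1 = 30
χ² = (n-1)s²/σ₀² = 30×17.40/29 = 18.0000
Critical values: χ²_{0.975,30} = 16.791, χ²_{0.025,30} = 46.979
Rejection region: χ² < 16.791 or χ² > 46.979
Decision: fail to reject H₀

Answer: χ² = 18.0000, fail to reject H₀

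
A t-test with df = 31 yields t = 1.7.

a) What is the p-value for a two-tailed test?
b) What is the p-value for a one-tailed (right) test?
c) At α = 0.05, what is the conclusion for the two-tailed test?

Answer: a) 0.0991, b) 0.0496, c) fail to reject H₀

Derivation:
Using t-distribution with df = 31:
a) Two-tailed: p = 2×P(T > 1.7) = 0.0991
b) One-tailed: p = P(T > 1.7) = 0.0496
c) 0.0991 ≥ 0.05, fail to reject H₀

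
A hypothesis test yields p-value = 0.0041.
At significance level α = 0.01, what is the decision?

Answer: reject H₀

Derivation:
Compare p-value to α:
0.0041 < 0.01
Decision: reject H₀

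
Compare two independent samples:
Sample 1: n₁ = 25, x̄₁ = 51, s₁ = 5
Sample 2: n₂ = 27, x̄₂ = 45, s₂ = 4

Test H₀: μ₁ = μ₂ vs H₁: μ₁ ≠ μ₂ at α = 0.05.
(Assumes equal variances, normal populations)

Pooled variance: s²_p = [24×5² + 26×4²]/(50) = 20.3200
s_p = 4.5078
SE = s_p×√(1/n₁ + 1/n₂) = 4.5078×√(1/25 + 1/27) = 1.2512
t = (x̄₁ - x̄₂)/SE = (51 - 45)/1.2512 = 4.7954
df = 50, t-critical = ±2.009
Decision: reject H₀

Answer: t = 4.7954, reject H₀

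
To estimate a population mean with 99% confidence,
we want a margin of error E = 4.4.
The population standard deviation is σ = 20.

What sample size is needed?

z_0.005 = 2.576
n = (z×σ/E)² = (2.576×20/4.4)²
n = 137.1028
Round up: n = 138

Answer: n = 138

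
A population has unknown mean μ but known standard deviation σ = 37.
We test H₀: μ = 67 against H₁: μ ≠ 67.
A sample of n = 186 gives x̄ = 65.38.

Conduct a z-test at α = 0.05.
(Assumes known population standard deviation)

Answer: z = -0.5971, fail to reject H₀

Derivation:
Standard error: SE = σ/√n = 37/√186 = 2.7130
z-statistic: z = (x̄ - μ₀)/SE = (65.38 - 67)/2.7130 = -0.5971
Critical value: ±1.960
p-value = 0.5504
Decision: fail to reject H₀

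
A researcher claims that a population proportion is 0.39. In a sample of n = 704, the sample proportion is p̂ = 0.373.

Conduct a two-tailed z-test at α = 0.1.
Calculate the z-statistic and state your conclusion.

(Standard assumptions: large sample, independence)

Answer: z = -0.9248, fail to reject H₀

Derivation:
H₀: p = 0.39, H₁: p ≠ 0.39
Standard error: SE = √(p₀(1-p₀)/n) = √(0.39×0.61/704) = 0.018383
z-statistic: z = (p̂ - p₀)/SE = (0.373 - 0.39)/0.018383 = -0.9248
Critical value: z_0.05 = ±1.645
p-value = 0.3551
Decision: fail to reject H₀ at α = 0.1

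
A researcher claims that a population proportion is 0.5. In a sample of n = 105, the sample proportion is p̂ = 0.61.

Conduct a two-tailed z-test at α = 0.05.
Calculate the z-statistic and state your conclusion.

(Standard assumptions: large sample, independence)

H₀: p = 0.5, H₁: p ≠ 0.5
Standard error: SE = √(p₀(1-p₀)/n) = √(0.5×0.5/105) = 0.048795
z-statistic: z = (p̂ - p₀)/SE = (0.61 - 0.5)/0.048795 = 2.2543
Critical value: z_0.025 = ±1.960
p-value = 0.0242
Decision: reject H₀ at α = 0.05

Answer: z = 2.2543, reject H₀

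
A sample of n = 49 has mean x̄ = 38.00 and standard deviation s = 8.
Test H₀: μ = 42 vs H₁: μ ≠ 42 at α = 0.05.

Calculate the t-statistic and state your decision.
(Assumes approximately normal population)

df = n - 1 = 48
SE = s/√n = 8/√49 = 1.1429
t = (x̄ - μ₀)/SE = (38.00 - 42)/1.1429 = -3.4999
Critical value: t_{0.025,48} = ±2.011
p-value ≈ 0.0010
Decision: reject H₀

Answer: t = -3.4999, reject H₀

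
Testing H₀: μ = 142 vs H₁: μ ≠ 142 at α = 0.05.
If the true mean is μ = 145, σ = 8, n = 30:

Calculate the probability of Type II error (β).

Answer: β ≈ 0.4626

Derivation:
SE = σ/√n = 8/√30 = 1.4606
Critical values: μ₀ ± z_0.025×SE = 142 ± 1.960×1.4606
Acceptance region: (139.1372, 144.8628)
Under H₁ (μ = 145): z_high = (144.8628 - 145)/1.4606 = -0.0939, z_low = (139.1372 - 145)/1.4606 = -4.0140
β = P(not reject | H₁) = Φ(-0.0939) - Φ(-4.0140) ≈ 0.4626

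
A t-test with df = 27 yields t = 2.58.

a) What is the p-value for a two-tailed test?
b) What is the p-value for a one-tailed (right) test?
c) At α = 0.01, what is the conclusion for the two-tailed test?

Answer: a) 0.0156, b) 0.0078, c) fail to reject H₀

Derivation:
Using t-distribution with df = 27:
a) Two-tailed: p = 2×P(T > 2.58) = 0.0156
b) One-tailed: p = P(T > 2.58) = 0.0078
c) 0.0156 ≥ 0.01, fail to reject H₀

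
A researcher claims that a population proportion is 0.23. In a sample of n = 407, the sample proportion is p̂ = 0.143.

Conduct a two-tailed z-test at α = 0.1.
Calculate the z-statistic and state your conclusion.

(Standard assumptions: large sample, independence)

Answer: z = -4.1707, reject H₀

Derivation:
H₀: p = 0.23, H₁: p ≠ 0.23
Standard error: SE = √(p₀(1-p₀)/n) = √(0.23×0.77/407) = 0.020860
z-statistic: z = (p̂ - p₀)/SE = (0.143 - 0.23)/0.020860 = -4.1707
Critical value: z_0.05 = ±1.645
p-value < 0.0001
Decision: reject H₀ at α = 0.1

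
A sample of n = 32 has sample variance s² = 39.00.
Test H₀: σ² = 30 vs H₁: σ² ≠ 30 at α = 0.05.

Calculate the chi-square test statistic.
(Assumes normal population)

df = n - 1 = 31
χ² = (n-1)s²/σ₀² = 31×39.00/30 = 40.3000
Critical values: χ²_{0.975,31} = 17.539, χ²_{0.025,31} = 48.232
Rejection region: χ² < 17.539 or χ² > 48.232
Decision: fail to reject H₀

Answer: χ² = 40.3000, fail to reject H₀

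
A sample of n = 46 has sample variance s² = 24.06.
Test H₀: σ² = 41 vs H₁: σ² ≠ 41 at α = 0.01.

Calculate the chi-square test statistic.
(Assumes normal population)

Answer: χ² = 26.4073, fail to reject H₀

Derivation:
df = n - 1 = 45
χ² = (n-1)s²/σ₀² = 45×24.06/41 = 26.4073
Critical values: χ²_{0.995,45} = 24.311, χ²_{0.005,45} = 73.166
Rejection region: χ² < 24.311 or χ² > 73.166
Decision: fail to reject H₀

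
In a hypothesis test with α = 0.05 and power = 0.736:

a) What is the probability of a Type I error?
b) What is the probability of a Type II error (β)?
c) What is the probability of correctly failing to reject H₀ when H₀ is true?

a) Type I error probability = α = 0.05
b) Power = P(reject H₀ | H₁ true) = 1 - β = 0.736, so Type II error probability = β = 1 - Power = 0.264
c) P(fail to reject H₀ | H₀ true) = 1 - α = 0.95

Answer: a) 0.05, b) 0.264, c) 0.95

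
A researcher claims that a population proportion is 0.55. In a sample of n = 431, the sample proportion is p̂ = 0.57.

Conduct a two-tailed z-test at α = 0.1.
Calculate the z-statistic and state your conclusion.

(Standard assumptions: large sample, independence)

Answer: z = 0.8346, fail to reject H₀

Derivation:
H₀: p = 0.55, H₁: p ≠ 0.55
Standard error: SE = √(p₀(1-p₀)/n) = √(0.55×0.45/431) = 0.023963
z-statistic: z = (p̂ - p₀)/SE = (0.57 - 0.55)/0.023963 = 0.8346
Critical value: z_0.05 = ±1.645
p-value = 0.4039
Decision: fail to reject H₀ at α = 0.1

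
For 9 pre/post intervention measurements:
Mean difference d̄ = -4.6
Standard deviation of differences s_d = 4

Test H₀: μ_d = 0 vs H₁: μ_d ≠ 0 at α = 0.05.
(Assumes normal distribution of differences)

Answer: t = -3.4501, reject H₀

Derivation:
df = n - 1 = 8
SE = s_d/√n = 4/√9 = 1.3333
t = d̄/SE = -4.6/1.3333 = -3.4501
Critical value: t_{0.025,8} = ±2.306
p-value ≈ 0.0087
Decision: reject H₀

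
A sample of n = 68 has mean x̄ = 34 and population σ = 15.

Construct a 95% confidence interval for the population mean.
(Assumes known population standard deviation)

Answer: (30.4348, 37.5652)

Derivation:
Confidence level: 95%, α = 0.05
z_0.025 = 1.960
SE = σ/√n = 15/√68 = 1.8190
Margin of error = 1.960 × 1.8190 = 3.5652
CI: x̄ ± margin = 34 ± 3.5652
CI: (30.4348, 37.5652)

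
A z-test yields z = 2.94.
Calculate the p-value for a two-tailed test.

Answer: p-value ≈ 0.0033

Derivation:
For z = 2.94:
p = 2×P(Z > |2.94|) = 2×(1 - Φ(2.94)) = 0.0033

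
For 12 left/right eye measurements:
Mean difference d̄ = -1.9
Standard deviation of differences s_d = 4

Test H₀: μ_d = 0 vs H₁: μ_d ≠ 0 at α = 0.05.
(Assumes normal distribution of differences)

Answer: t = -1.6454, fail to reject H₀

Derivation:
df = n - 1 = 11
SE = s_d/√n = 4/√12 = 1.1547
t = d̄/SE = -1.9/1.1547 = -1.6454
Critical value: t_{0.025,11} = ±2.201
p-value ≈ 0.1281
Decision: fail to reject H₀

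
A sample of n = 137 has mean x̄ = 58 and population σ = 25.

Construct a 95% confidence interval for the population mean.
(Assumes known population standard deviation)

Answer: (53.8136, 62.1864)

Derivation:
Confidence level: 95%, α = 0.05
z_0.025 = 1.960
SE = σ/√n = 25/√137 = 2.1359
Margin of error = 1.960 × 2.1359 = 4.1864
CI: x̄ ± margin = 58 ± 4.1864
CI: (53.8136, 62.1864)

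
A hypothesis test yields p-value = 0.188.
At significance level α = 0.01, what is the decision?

Compare p-value to α:
0.188 ≥ 0.01
Decision: fail to reject H₀

Answer: fail to reject H₀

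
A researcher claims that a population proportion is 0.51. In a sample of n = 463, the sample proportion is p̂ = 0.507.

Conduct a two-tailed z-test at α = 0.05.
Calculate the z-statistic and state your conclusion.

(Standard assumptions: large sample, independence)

Answer: z = -0.1291, fail to reject H₀

Derivation:
H₀: p = 0.51, H₁: p ≠ 0.51
Standard error: SE = √(p₀(1-p₀)/n) = √(0.51×0.49/463) = 0.023232
z-statistic: z = (p̂ - p₀)/SE = (0.507 - 0.51)/0.023232 = -0.1291
Critical value: z_0.025 = ±1.960
p-value = 0.8973
Decision: fail to reject H₀ at α = 0.05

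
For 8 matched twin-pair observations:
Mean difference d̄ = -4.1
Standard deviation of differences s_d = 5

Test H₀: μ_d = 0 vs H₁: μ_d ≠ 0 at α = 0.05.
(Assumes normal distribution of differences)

Answer: t = -2.3193, fail to reject H₀

Derivation:
df = n - 1 = 7
SE = s_d/√n = 5/√8 = 1.7678
t = d̄/SE = -4.1/1.7678 = -2.3193
Critical value: t_{0.025,7} = ±2.365
p-value ≈ 0.0534
Decision: fail to reject H₀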